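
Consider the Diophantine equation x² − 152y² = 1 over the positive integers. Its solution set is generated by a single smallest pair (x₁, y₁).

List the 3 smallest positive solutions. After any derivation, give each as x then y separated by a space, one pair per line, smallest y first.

37 3
2737 222
202501 16425

√152 → a₀=12, period (3,24); ℓ=2 even so k=1
a_0=12:  p_0=12·1+0=12,  q_0=12·0+1=1
a_1=3:  p_1=3·12+1=37,  q_1=3·1+0=3
(x₁, y₁) = (37, 3);  37² − 152·3² = 1 ✓
n=2: (37,3)∘(37,3) = (37·37+152·3·3, 37·3+3·37) = (2737,222)
n=3: (2737,222)∘(37,3) = (37·2737+152·3·222, 37·222+3·2737) = (202501,16425)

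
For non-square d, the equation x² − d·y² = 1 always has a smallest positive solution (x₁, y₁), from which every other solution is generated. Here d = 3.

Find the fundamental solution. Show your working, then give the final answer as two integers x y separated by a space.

√3 → a₀=1, period (1,2); ℓ=2 even so k=1
a_0=1:  p_0=1·1+0=1,  q_0=1·0+1=1
a_1=1:  p_1=1·1+1=2,  q_1=1·1+0=1
(x₁, y₁) = (2, 1);  2² − 3·1² = 1 ✓

2 1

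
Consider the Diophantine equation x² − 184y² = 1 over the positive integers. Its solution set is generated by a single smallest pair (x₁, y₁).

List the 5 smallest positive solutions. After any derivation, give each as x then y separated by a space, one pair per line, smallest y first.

24335 1794
1184384449 87313980
57643991108495 4249571404806
2805533046066067201 206826640184594040
136545293294391499564175 10066252573534620521994

√184 = [13; 1,1,3,2,1,2,1,2,3,1,1,26, …], period ℓ=12 (even) → k=11
step 0: (13, 1)  from 13·(1,0) + (0,1)
…
step 5: (312, 23)  from 1·(217,16) + (95,7)
step 6: (841, 62)  from 2·(312,23) + (217,16)
…
step 8: (3147, 232)  from 2·(1153,85) + (841,62)
…
step 10: (13741, 1013)  from 1·(10594,781) + (3147,232)
step 11: (24335, 1794)  from 1·(13741,1013) + (10594,781)
(x₁, y₁) = (24335, 1794);  24335² − 184·1794² = 1 ✓
n=2: (24335,1794)∘(24335,1794) = (24335·24335+184·1794·1794, 24335·1794+1794·24335) = (1184384449,87313980)
n=3: (1184384449,87313980)∘(24335,1794) = (24335·1184384449+184·1794·87313980, 24335·87313980+1794·1184384449) = (57643991108495,4249571404806)
n=4: (57643991108495,4249571404806)∘(24335,1794) = (24335·57643991108495+184·1794·4249571404806, 24335·4249571404806+1794·57643991108495) = (2805533046066067201,206826640184594040)
n=5: (2805533046066067201,206826640184594040)∘(24335,1794) = (24335·2805533046066067201+184·1794·206826640184594040, 24335·206826640184594040+1794·2805533046066067201) = (136545293294391499564175,10066252573534620521994)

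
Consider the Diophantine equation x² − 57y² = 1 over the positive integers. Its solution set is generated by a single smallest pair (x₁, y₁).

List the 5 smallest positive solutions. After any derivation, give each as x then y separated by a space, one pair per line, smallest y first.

[7; 1,1,4,1,1,14] for √57; ℓ=6 ⇒ convergent index 5
k=0  a_k=7  p_k/q_k = 7/1
…
k=3  a_k=4  p_k/q_k = 68/9
k=4  a_k=1  p_k/q_k = 83/11
k=5  a_k=1  p_k/q_k = 151/20
(x₁, y₁) = (151, 20);  151² − 57·20² = 1 ✓
(151+20√57)^2 = 45601 + 6040√57
(151+20√57)^3 = 13771351 + 1824060√57
(151+20√57)^4 = 4158902401 + 550860080√57
(151+20√57)^5 = 1255974753751 + 166357920100√57

151 20
45601 6040
13771351 1824060
4158902401 550860080
1255974753751 166357920100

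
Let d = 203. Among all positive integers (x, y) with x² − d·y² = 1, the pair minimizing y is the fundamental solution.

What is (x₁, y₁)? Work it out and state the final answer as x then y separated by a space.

57 4

√203 = [14; 4,28, …], period ℓ=2 (even) → k=1
i=0: a=14 ⇒ p=14, q=1
i=1: a=4 ⇒ p=57, q=4
→ (57, 4).  Check: 57²=3249, 203·4²=3248, difference 1.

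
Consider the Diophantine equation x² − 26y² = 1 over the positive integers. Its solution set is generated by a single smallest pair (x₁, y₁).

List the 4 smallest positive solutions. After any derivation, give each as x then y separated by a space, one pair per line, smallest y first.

51 10
5201 1020
530451 104030
54100801 10610040

[5; 10] for √26; ℓ=1 ⇒ convergent index 1
step 0: (5, 1)  from 5·(1,0) + (0,1)
step 1: (51, 10)  from 10·(5,1) + (1,0)
→ (51, 10).  Check: 51²=2601, 26·10²=2600, difference 1.
n=2: (51,10)∘(51,10) = (51·51+26·10·10, 51·10+10·51) = (5201,1020)
n=3: (5201,1020)∘(51,10) = (51·5201+26·10·1020, 51·1020+10·5201) = (530451,104030)
n=4: (530451,104030)∘(51,10) = (51·530451+26·10·104030, 51·104030+10·530451) = (54100801,10610040)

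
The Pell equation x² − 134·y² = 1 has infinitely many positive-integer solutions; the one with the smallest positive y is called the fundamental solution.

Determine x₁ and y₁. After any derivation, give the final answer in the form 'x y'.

145925 12606

[11; 1,1,2,1,3,…,1,1,22] for √134; ℓ=14 ⇒ convergent index 13
a_0=11:  p_0=11·1+0=11,  q_0=11·0+1=1
a_1=1:  p_1=1·11+1=12,  q_1=1·1+0=1
a_2=1:  p_2=1·12+11=23,  q_2=1·1+1=2
a_3=2:  p_3=2·23+12=58,  q_3=2·2+1=5
a_4=1:  p_4=1·58+23=81,  q_4=1·5+2=7
a_5=3:  p_5=3·81+58=301,  q_5=3·7+5=26
…
a_7=10:  p_7=10·382+301=4121,  q_7=10·33+26=356
a_8=1:  p_8=1·4121+382=4503,  q_8=1·356+33=389
a_9=3:  p_9=3·4503+4121=17630,  q_9=3·389+356=1523
…
a_11=2:  p_11=2·22133+17630=61896,  q_11=2·1912+1523=5347
a_12=1:  p_12=1·61896+22133=84029,  q_12=1·5347+1912=7259
a_13=1:  p_13=1·84029+61896=145925,  q_13=1·7259+5347=12606
fundamental: x₁=145925, y₁=12606  (since 21294105625 − 134·158911236 = 1)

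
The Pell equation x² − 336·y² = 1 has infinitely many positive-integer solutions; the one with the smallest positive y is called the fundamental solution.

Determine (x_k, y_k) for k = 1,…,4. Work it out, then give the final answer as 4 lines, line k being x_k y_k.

d=336: √d = [18; 3,36] (ℓ=2, even), read p_1/q_1
k=0  a_k=18  p_k/q_k = 18/1
k=1  a_k=3  p_k/q_k = 55/3
→ (55, 3).  Check: 55²=3025, 336·3²=3024, difference 1.
(x_2, y_2) = (55·55 + 336·3·3, 55·3 + 3·55) = (6049, 330)
(x_3, y_3) = (55·6049 + 336·3·330, 55·330 + 3·6049) = (665335, 36297)
(x_4, y_4) = (55·665335 + 336·3·36297, 55·36297 + 3·665335) = (73180801, 3992340)

55 3
6049 330
665335 36297
73180801 3992340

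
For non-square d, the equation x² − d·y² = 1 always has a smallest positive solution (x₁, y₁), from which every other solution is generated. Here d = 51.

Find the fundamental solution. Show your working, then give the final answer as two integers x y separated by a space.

50 7

[7; 7,14] for √51; ℓ=2 ⇒ convergent index 1
step 0: (7, 1)  from 7·(1,0) + (0,1)
step 1: (50, 7)  from 7·(7,1) + (1,0)
(x₁, y₁) = (50, 7);  50² − 51·7² = 1 ✓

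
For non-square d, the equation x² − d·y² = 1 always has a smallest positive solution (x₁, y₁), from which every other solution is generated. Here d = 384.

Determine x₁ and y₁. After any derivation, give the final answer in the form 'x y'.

√384 → a₀=19, period (1,1,2,9,2,1,1,38); ℓ=8 even so k=7
k=0  a_k=19  p_k/q_k = 19/1
k=1  a_k=1  p_k/q_k = 20/1
…
k=3  a_k=2  p_k/q_k = 98/5
k=4  a_k=9  p_k/q_k = 921/47
…
k=6  a_k=1  p_k/q_k = 2861/146
k=7  a_k=1  p_k/q_k = 4801/245
→ (4801, 245).  Check: 4801²=23049601, 384·245²=23049600, difference 1.

4801 245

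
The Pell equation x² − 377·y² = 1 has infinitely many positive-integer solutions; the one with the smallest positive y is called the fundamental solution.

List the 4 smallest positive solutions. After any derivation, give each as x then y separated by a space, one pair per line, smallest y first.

[19; 2,2,2,38] for √377; ℓ=4 ⇒ convergent index 3
k=0  a_k=19  p_k/q_k = 19/1
k=1  a_k=2  p_k/q_k = 39/2
k=2  a_k=2  p_k/q_k = 97/5
k=3  a_k=2  p_k/q_k = 233/12
(x₁, y₁) = (233, 12);  233² − 377·12² = 1 ✓
(233+12√377)^2 = 108577 + 5592√377
(233+12√377)^3 = 50596649 + 2605860√377
(233+12√377)^4 = 23577929857 + 1214325168√377

233 12
108577 5592
50596649 2605860
23577929857 1214325168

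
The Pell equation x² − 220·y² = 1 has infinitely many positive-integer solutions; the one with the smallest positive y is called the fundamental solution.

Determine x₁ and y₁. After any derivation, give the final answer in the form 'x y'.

d=220: √d = [14; 1,4,1,28] (ℓ=4, even), read p_3/q_3
i=0: a=14 ⇒ p=14, q=1
…
i=2: a=4 ⇒ p=74, q=5
i=3: a=1 ⇒ p=89, q=6
(x₁, y₁) = (89, 6);  89² − 220·6² = 1 ✓

89 6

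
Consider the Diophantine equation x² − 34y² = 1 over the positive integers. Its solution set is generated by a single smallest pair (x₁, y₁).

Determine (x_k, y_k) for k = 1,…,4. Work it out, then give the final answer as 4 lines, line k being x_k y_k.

√34 = [5; 1,4,1,10, …], period ℓ=4 (even) → k=3
step 0: (5, 1)  from 5·(1,0) + (0,1)
step 1: (6, 1)  from 1·(5,1) + (1,0)
step 2: (29, 5)  from 4·(6,1) + (5,1)
step 3: (35, 6)  from 1·(29,5) + (6,1)
fundamental: x₁=35, y₁=6  (since 1225 − 34·36 = 1)
(x_2, y_2) = (35·35 + 34·6·6, 35·6 + 6·35) = (2449, 420)
(x_3, y_3) = (35·2449 + 34·6·420, 35·420 + 6·2449) = (171395, 29394)
(x_4, y_4) = (35·171395 + 34·6·29394, 35·29394 + 6·171395) = (11995201, 2057160)

35 6
2449 420
171395 29394
11995201 2057160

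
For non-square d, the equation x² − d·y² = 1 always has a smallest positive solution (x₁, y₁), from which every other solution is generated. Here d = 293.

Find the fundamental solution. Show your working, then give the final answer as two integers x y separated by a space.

[17; 8,1,1,8,34] for √293; ℓ=5 ⇒ convergent index 9
a_0=17:  p_0=17·1+0=17,  q_0=17·0+1=1
a_1=8:  p_1=8·17+1=137,  q_1=8·1+0=8
…
a_3=1:  p_3=1·154+137=291,  q_3=1·9+8=17
a_4=8:  p_4=8·291+154=2482,  q_4=8·17+9=145
a_5=34:  p_5=34·2482+291=84679,  q_5=34·145+17=4947
a_6=8:  p_6=8·84679+2482=679914,  q_6=8·4947+145=39721
a_7=1:  p_7=1·679914+84679=764593,  q_7=1·39721+4947=44668
a_8=1:  p_8=1·764593+679914=1444507,  q_8=1·44668+39721=84389
a_9=8:  p_9=8·1444507+764593=12320649,  q_9=8·84389+44668=719780
(x₁, y₁) = (12320649, 719780);  12320649² − 293·719780² = 1 ✓

12320649 719780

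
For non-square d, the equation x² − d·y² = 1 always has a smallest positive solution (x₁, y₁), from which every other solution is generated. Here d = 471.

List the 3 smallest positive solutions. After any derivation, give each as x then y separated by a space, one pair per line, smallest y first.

7838695 361188
122890278606049 5662485139320
1926598824915678693415 88772987898323613612

[21; 1,2,2,1,3,…,2,1,42] for √471; ℓ=14 ⇒ convergent index 13
step 0: (21, 1)  from 21·(1,0) + (0,1)
step 1: (22, 1)  from 1·(21,1) + (1,0)
step 2: (65, 3)  from 2·(22,1) + (21,1)
step 3: (152, 7)  from 2·(65,3) + (22,1)
step 4: (217, 10)  from 1·(152,7) + (65,3)
step 5: (803, 37)  from 3·(217,10) + (152,7)
…
step 7: (48809, 2249)  from 14·(3429,158) + (803,37)
step 8: (198665, 9154)  from 4·(48809,2249) + (3429,158)
step 9: (644804, 29711)  from 3·(198665,9154) + (48809,2249)
step 10: (843469, 38865)  from 1·(644804,29711) + (198665,9154)
…
step 12: (5506953, 253747)  from 2·(2331742,107441) + (843469,38865)
step 13: (7838695, 361188)  from 1·(5506953,253747) + (2331742,107441)
fundamental: x₁=7838695, y₁=361188  (since 61445139303025 − 471·130456771344 = 1)
n=2: (7838695,361188)∘(7838695,361188) = (7838695·7838695+471·361188·361188, 7838695·361188+361188·7838695) = (122890278606049,5662485139320)
n=3: (122890278606049,5662485139320)∘(7838695,361188) = (7838695·122890278606049+471·361188·5662485139320, 7838695·5662485139320+361188·122890278606049) = (1926598824915678693415,88772987898323613612)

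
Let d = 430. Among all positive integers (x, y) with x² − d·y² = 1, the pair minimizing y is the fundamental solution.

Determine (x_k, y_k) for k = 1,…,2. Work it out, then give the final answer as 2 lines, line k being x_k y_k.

d=430: √d = [20; 1,2,1,3,1,…,2,1,40] (ℓ=14, even), read p_13/q_13
k=0  a_k=20  p_k/q_k = 20/1
k=1  a_k=1  p_k/q_k = 21/1
k=2  a_k=2  p_k/q_k = 62/3
k=3  a_k=1  p_k/q_k = 83/4
k=4  a_k=3  p_k/q_k = 311/15
k=5  a_k=1  p_k/q_k = 394/19
k=6  a_k=6  p_k/q_k = 2675/129
k=7  a_k=8  p_k/q_k = 21794/1051
k=8  a_k=6  p_k/q_k = 133439/6435
k=9  a_k=1  p_k/q_k = 155233/7486
k=10  a_k=3  p_k/q_k = 599138/28893
k=11  a_k=1  p_k/q_k = 754371/36379
k=12  a_k=2  p_k/q_k = 2107880/101651
k=13  a_k=1  p_k/q_k = 2862251/138030
fundamental: x₁=2862251, y₁=138030  (since 8192480787001 − 430·19052280900 = 1)
(2862251+138030√430)^2 = 16384961574001 + 790153011060√430

2862251 138030
16384961574001 790153011060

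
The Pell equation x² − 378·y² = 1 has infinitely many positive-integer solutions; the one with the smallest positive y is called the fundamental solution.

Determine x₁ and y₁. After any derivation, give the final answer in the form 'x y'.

8749 450

√378 → a₀=19, period (2,3,1,4,1,3,2,38); ℓ=8 even so k=7
step 0: (19, 1)  from 19·(1,0) + (0,1)
…
step 2: (136, 7)  from 3·(39,2) + (19,1)
step 3: (175, 9)  from 1·(136,7) + (39,2)
…
step 6: (3869, 199)  from 3·(1011,52) + (836,43)
step 7: (8749, 450)  from 2·(3869,199) + (1011,52)
(x₁, y₁) = (8749, 450);  8749² − 378·450² = 1 ✓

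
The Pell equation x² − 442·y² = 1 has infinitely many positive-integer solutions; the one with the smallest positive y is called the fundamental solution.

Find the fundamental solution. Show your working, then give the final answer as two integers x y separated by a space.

883 42

√442 = [21; 42, …], period ℓ=1 (odd) → k=1
step 0: (21, 1)  from 21·(1,0) + (0,1)
step 1: (883, 42)  from 42·(21,1) + (1,0)
fundamental: x₁=883, y₁=42  (since 779689 − 442·1764 = 1)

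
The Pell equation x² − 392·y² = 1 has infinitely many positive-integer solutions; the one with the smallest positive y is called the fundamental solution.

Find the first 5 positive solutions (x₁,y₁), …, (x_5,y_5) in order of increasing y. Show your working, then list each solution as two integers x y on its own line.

√392 = [19; 1,3,1,38, …], period ℓ=4 (even) → k=3
a_0=19:  p_0=19·1+0=19,  q_0=19·0+1=1
a_1=1:  p_1=1·19+1=20,  q_1=1·1+0=1
a_2=3:  p_2=3·20+19=79,  q_2=3·1+1=4
a_3=1:  p_3=1·79+20=99,  q_3=1·4+1=5
fundamental: x₁=99, y₁=5  (since 9801 − 392·25 = 1)
k=2:  x_2 = 99·99+392·5·5 = 19601,  y_2 = 99·5+5·99 = 990
k=3:  x_3 = 99·19601+392·5·990 = 3880899,  y_3 = 99·990+5·19601 = 196015
k=4:  x_4 = 99·3880899+392·5·196015 = 768398401,  y_4 = 99·196015+5·3880899 = 38809980
k=5:  x_5 = 99·768398401+392·5·38809980 = 152139002499,  y_5 = 99·38809980+5·768398401 = 7684180025

99 5
19601 990
3880899 196015
768398401 38809980
152139002499 7684180025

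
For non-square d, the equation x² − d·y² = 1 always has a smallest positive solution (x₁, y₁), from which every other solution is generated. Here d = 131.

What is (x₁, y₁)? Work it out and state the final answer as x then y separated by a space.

√131 → a₀=11, period (2,4,11,4,2,22); ℓ=6 even so k=5
step 0: (11, 1)  from 11·(1,0) + (0,1)
…
step 4: (4727, 413)  from 4·(1156,101) + (103,9)
step 5: (10610, 927)  from 2·(4727,413) + (1156,101)
fundamental: x₁=10610, y₁=927  (since 112572100 − 131·859329 = 1)

10610 927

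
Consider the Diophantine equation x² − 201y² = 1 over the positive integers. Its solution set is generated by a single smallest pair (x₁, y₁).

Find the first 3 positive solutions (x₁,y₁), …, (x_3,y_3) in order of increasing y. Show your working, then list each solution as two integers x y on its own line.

515095 36332
530645718049 37428863080
546665912276384215 38558840456348868

√201 → a₀=14, period (5,1,1,1,2,…,1,5,28); ℓ=14 even so k=13
k=0  a_k=14  p_k/q_k = 14/1
k=1  a_k=5  p_k/q_k = 71/5
…
k=3  a_k=1  p_k/q_k = 156/11
k=4  a_k=1  p_k/q_k = 241/17
k=5  a_k=2  p_k/q_k = 638/45
k=6  a_k=1  p_k/q_k = 879/62
k=7  a_k=8  p_k/q_k = 7670/541
…
k=9  a_k=2  p_k/q_k = 24768/1747
k=10  a_k=1  p_k/q_k = 33317/2350
k=11  a_k=1  p_k/q_k = 58085/4097
k=12  a_k=1  p_k/q_k = 91402/6447
k=13  a_k=5  p_k/q_k = 515095/36332
→ (515095, 36332).  Check: 515095²=265322859025, 201·36332²=265322859024, difference 1.
k=2:  x_2 = 515095·515095+201·36332·36332 = 530645718049,  y_2 = 515095·36332+36332·515095 = 37428863080
k=3:  x_3 = 515095·530645718049+201·36332·37428863080 = 546665912276384215,  y_3 = 515095·37428863080+36332·530645718049 = 38558840456348868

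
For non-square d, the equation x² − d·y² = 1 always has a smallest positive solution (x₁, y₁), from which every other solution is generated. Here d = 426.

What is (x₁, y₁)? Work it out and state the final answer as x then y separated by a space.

88751 4300

[20; 1,1,1,3,2,6,2,3,1,1,1,40] for √426; ℓ=12 ⇒ convergent index 11
a_0=20:  p_0=20·1+0=20,  q_0=20·0+1=1
a_1=1:  p_1=1·20+1=21,  q_1=1·1+0=1
a_2=1:  p_2=1·21+20=41,  q_2=1·1+1=2
…
a_4=3:  p_4=3·62+41=227,  q_4=3·3+2=11
…
a_6=6:  p_6=6·516+227=3323,  q_6=6·25+11=161
a_7=2:  p_7=2·3323+516=7162,  q_7=2·161+25=347
a_8=3:  p_8=3·7162+3323=24809,  q_8=3·347+161=1202
…
a_10=1:  p_10=1·31971+24809=56780,  q_10=1·1549+1202=2751
a_11=1:  p_11=1·56780+31971=88751,  q_11=1·2751+1549=4300
→ (88751, 4300).  Check: 88751²=7876740001, 426·4300²=7876740000, difference 1.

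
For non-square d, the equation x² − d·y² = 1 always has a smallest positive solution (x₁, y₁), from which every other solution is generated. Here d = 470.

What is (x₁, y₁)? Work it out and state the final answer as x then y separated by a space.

1691 78

[21; 1,2,8,2,1,42] for √470; ℓ=6 ⇒ convergent index 5
step 0: (21, 1)  from 21·(1,0) + (0,1)
step 1: (22, 1)  from 1·(21,1) + (1,0)
…
step 4: (1149, 53)  from 2·(542,25) + (65,3)
step 5: (1691, 78)  from 1·(1149,53) + (542,25)
→ (1691, 78).  Check: 1691²=2859481, 470·78²=2859480, difference 1.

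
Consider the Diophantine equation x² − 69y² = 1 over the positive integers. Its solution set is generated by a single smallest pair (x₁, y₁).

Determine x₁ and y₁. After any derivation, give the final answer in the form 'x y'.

√69 → a₀=8, period (3,3,1,4,1,3,3,16); ℓ=8 even so k=7
step 0: (8, 1)  from 8·(1,0) + (0,1)
…
step 2: (83, 10)  from 3·(25,3) + (8,1)
step 3: (108, 13)  from 1·(83,10) + (25,3)
step 4: (515, 62)  from 4·(108,13) + (83,10)
…
step 6: (2384, 287)  from 3·(623,75) + (515,62)
step 7: (7775, 936)  from 3·(2384,287) + (623,75)
fundamental: x₁=7775, y₁=936  (since 60450625 − 69·876096 = 1)

7775 936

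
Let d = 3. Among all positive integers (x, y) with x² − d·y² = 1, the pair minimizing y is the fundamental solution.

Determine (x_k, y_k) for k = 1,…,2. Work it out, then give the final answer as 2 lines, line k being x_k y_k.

2 1
7 4

d=3: √d = [1; 1,2] (ℓ=2, even), read p_1/q_1
i=0: a=1 ⇒ p=1, q=1
i=1: a=1 ⇒ p=2, q=1
fundamental: x₁=2, y₁=1  (since 4 − 3·1 = 1)
(2+1√3)^2 = 7 + 4√3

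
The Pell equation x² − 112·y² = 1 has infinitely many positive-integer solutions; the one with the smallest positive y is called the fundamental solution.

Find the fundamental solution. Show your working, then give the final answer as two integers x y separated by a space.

√112 = [10; 1,1,2,1,1,20, …], period ℓ=6 (even) → k=5
k=0  a_k=10  p_k/q_k = 10/1
k=1  a_k=1  p_k/q_k = 11/1
k=2  a_k=1  p_k/q_k = 21/2
k=3  a_k=2  p_k/q_k = 53/5
k=4  a_k=1  p_k/q_k = 74/7
k=5  a_k=1  p_k/q_k = 127/12
fundamental: x₁=127, y₁=12  (since 16129 − 112·144 = 1)

127 12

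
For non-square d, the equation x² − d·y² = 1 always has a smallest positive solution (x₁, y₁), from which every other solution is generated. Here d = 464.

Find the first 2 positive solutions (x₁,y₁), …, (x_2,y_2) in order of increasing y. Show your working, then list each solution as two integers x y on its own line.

√464 = [21; 1,1,5,1,1,1,5,1,1,42, …], period ℓ=10 (even) → k=9
k=0  a_k=21  p_k/q_k = 21/1
…
k=3  a_k=5  p_k/q_k = 237/11
…
k=7  a_k=5  p_k/q_k = 4502/209
k=8  a_k=1  p_k/q_k = 5299/246
k=9  a_k=1  p_k/q_k = 9801/455
fundamental: x₁=9801, y₁=455  (since 96059601 − 464·207025 = 1)
(x_2, y_2) = (9801·9801 + 464·455·455, 9801·455 + 455·9801) = (192119201, 8918910)

9801 455
192119201 8918910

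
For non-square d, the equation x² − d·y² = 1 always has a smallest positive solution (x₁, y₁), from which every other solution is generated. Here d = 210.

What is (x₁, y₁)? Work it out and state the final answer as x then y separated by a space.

√210 → a₀=14, period (2,28); ℓ=2 even so k=1
i=0: a=14 ⇒ p=14, q=1
i=1: a=2 ⇒ p=29, q=2
(x₁, y₁) = (29, 2);  29² − 210·2² = 1 ✓

29 2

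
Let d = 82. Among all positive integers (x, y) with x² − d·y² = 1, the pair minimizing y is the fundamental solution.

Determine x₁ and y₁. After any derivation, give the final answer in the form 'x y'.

163 18

√82 = [9; 18, …], period ℓ=1 (odd) → k=1
k=0  a_k=9  p_k/q_k = 9/1
k=1  a_k=18  p_k/q_k = 163/18
(x₁, y₁) = (163, 18);  163² − 82·18² = 1 ✓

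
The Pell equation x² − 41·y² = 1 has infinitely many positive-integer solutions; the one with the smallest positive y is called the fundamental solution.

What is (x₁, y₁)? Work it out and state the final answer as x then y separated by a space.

2049 320

d=41: √d = [6; 2,2,12] (ℓ=3, odd), read p_5/q_5
k=0  a_k=6  p_k/q_k = 6/1
…
k=2  a_k=2  p_k/q_k = 32/5
k=3  a_k=12  p_k/q_k = 397/62
k=4  a_k=2  p_k/q_k = 826/129
k=5  a_k=2  p_k/q_k = 2049/320
fundamental: x₁=2049, y₁=320  (since 4198401 − 41·102400 = 1)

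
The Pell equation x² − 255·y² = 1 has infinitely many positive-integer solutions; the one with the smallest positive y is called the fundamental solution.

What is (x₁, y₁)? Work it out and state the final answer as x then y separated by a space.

16 1

[15; 1,30] for √255; ℓ=2 ⇒ convergent index 1
step 0: (15, 1)  from 15·(1,0) + (0,1)
step 1: (16, 1)  from 1·(15,1) + (1,0)
(x₁, y₁) = (16, 1);  16² − 255·1² = 1 ✓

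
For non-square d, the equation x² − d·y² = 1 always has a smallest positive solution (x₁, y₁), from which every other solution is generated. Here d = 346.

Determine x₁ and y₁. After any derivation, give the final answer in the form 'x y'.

[18; 1,1,1,1,36] for √346; ℓ=5 ⇒ convergent index 9
step 0: (18, 1)  from 18·(1,0) + (0,1)
step 1: (19, 1)  from 1·(18,1) + (1,0)
…
step 4: (93, 5)  from 1·(56,3) + (37,2)
…
step 6: (3497, 188)  from 1·(3404,183) + (93,5)
step 7: (6901, 371)  from 1·(3497,188) + (3404,183)
step 8: (10398, 559)  from 1·(6901,371) + (3497,188)
step 9: (17299, 930)  from 1·(10398,559) + (6901,371)
fundamental: x₁=17299, y₁=930  (since 299255401 − 346·864900 = 1)

17299 930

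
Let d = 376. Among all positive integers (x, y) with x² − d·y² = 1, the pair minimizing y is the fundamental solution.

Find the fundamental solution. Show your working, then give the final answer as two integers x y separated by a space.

d=376: √d = [19; 2,1,1,3,1,…,1,2,38] (ℓ=16, even), read p_15/q_15
k=0  a_k=19  p_k/q_k = 19/1
…
k=2  a_k=1  p_k/q_k = 58/3
k=3  a_k=1  p_k/q_k = 97/5
…
k=6  a_k=2  p_k/q_k = 1241/64
…
k=10  a_k=2  p_k/q_k = 70621/3642
…
k=12  a_k=3  p_k/q_k = 368986/19029
…
k=14  a_k=1  p_k/q_k = 837427/43187
k=15  a_k=2  p_k/q_k = 2143295/110532
(x₁, y₁) = (2143295, 110532);  2143295² − 376·110532² = 1 ✓

2143295 110532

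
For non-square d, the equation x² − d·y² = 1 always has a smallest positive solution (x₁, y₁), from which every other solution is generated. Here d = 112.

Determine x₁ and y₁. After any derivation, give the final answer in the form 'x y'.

127 12

√112 = [10; 1,1,2,1,1,20, …], period ℓ=6 (even) → k=5
i=0: a=10 ⇒ p=10, q=1
i=1: a=1 ⇒ p=11, q=1
…
i=4: a=1 ⇒ p=74, q=7
i=5: a=1 ⇒ p=127, q=12
→ (127, 12).  Check: 127²=16129, 112·12²=16128, difference 1.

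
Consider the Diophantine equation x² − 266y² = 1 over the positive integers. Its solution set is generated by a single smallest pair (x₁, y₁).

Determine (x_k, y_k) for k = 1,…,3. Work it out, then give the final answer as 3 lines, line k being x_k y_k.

√266 = [16; 3,4,3,32, …], period ℓ=4 (even) → k=3
k=0  a_k=16  p_k/q_k = 16/1
k=1  a_k=3  p_k/q_k = 49/3
k=2  a_k=4  p_k/q_k = 212/13
k=3  a_k=3  p_k/q_k = 685/42
→ (685, 42).  Check: 685²=469225, 266·42²=469224, difference 1.
k=2:  x_2 = 685·685+266·42·42 = 938449,  y_2 = 685·42+42·685 = 57540
k=3:  x_3 = 685·938449+266·42·57540 = 1285674445,  y_3 = 685·57540+42·938449 = 78829758

685 42
938449 57540
1285674445 78829758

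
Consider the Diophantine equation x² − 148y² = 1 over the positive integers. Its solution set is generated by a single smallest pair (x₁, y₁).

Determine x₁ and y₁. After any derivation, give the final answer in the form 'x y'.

73 6

√148 = [12; 6,24, …], period ℓ=2 (even) → k=1
i=0: a=12 ⇒ p=12, q=1
i=1: a=6 ⇒ p=73, q=6
fundamental: x₁=73, y₁=6  (since 5329 − 148·36 = 1)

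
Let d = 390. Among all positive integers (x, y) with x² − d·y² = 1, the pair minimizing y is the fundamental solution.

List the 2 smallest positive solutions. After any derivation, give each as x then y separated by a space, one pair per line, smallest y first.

79 4
12481 632

√390 = [19; 1,2,1,38, …], period ℓ=4 (even) → k=3
step 0: (19, 1)  from 19·(1,0) + (0,1)
step 1: (20, 1)  from 1·(19,1) + (1,0)
step 2: (59, 3)  from 2·(20,1) + (19,1)
step 3: (79, 4)  from 1·(59,3) + (20,1)
(x₁, y₁) = (79, 4);  79² − 390·4² = 1 ✓
(79+4√390)^2 = 12481 + 632√390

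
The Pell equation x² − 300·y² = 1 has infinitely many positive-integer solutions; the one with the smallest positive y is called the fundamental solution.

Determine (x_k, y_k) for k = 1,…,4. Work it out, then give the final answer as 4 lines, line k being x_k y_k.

d=300: √d = [17; 3,8,3,34] (ℓ=4, even), read p_3/q_3
k=0  a_k=17  p_k/q_k = 17/1
…
k=2  a_k=8  p_k/q_k = 433/25
k=3  a_k=3  p_k/q_k = 1351/78
fundamental: x₁=1351, y₁=78  (since 1825201 − 300·6084 = 1)
(x_2, y_2) = (1351·1351 + 300·78·78, 1351·78 + 78·1351) = (3650401, 210756)
(x_3, y_3) = (1351·3650401 + 300·78·210756, 1351·210756 + 78·3650401) = (9863382151, 569462634)
(x_4, y_4) = (1351·9863382151 + 300·78·569462634, 1351·569462634 + 78·9863382151) = (26650854921601, 1538687826312)

1351 78
3650401 210756
9863382151 569462634
26650854921601 1538687826312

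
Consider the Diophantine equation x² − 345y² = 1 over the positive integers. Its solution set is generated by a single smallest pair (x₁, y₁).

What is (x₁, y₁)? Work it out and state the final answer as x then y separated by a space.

√345 → a₀=18, period (1,1,2,1,6,1,2,1,1,36); ℓ=10 even so k=9
step 0: (18, 1)  from 18·(1,0) + (0,1)
step 1: (19, 1)  from 1·(18,1) + (1,0)
…
step 3: (93, 5)  from 2·(37,2) + (19,1)
step 4: (130, 7)  from 1·(93,5) + (37,2)
step 5: (873, 47)  from 6·(130,7) + (93,5)
step 6: (1003, 54)  from 1·(873,47) + (130,7)
…
step 8: (3882, 209)  from 1·(2879,155) + (1003,54)
step 9: (6761, 364)  from 1·(3882,209) + (2879,155)
→ (6761, 364).  Check: 6761²=45711121, 345·364²=45711120, difference 1.

6761 364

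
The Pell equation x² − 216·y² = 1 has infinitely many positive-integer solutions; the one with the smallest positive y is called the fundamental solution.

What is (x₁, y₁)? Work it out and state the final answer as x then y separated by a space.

[14; 1,2,3,2,1,28] for √216; ℓ=6 ⇒ convergent index 5
step 0: (14, 1)  from 14·(1,0) + (0,1)
…
step 3: (147, 10)  from 3·(44,3) + (15,1)
step 4: (338, 23)  from 2·(147,10) + (44,3)
step 5: (485, 33)  from 1·(338,23) + (147,10)
→ (485, 33).  Check: 485²=235225, 216·33²=235224, difference 1.

485 33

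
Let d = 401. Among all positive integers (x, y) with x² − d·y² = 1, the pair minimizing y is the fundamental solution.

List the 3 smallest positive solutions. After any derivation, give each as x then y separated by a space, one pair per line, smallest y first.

801 40
1283201 64080
2055687201 102656120

√401 → a₀=20, period (40); ℓ=1 odd so k=1
a_0=20:  p_0=20·1+0=20,  q_0=20·0+1=1
a_1=40:  p_1=40·20+1=801,  q_1=40·1+0=40
→ (801, 40).  Check: 801²=641601, 401·40²=641600, difference 1.
(801+40√401)^2 = 1283201 + 64080√401
(801+40√401)^3 = 2055687201 + 102656120√401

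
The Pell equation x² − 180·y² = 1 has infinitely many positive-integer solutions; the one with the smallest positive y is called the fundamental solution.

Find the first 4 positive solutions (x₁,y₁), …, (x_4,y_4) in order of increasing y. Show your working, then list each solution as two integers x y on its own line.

√180 = [13; 2,2,2,26, …], period ℓ=4 (even) → k=3
a_0=13:  p_0=13·1+0=13,  q_0=13·0+1=1
a_1=2:  p_1=2·13+1=27,  q_1=2·1+0=2
a_2=2:  p_2=2·27+13=67,  q_2=2·2+1=5
a_3=2:  p_3=2·67+27=161,  q_3=2·5+2=12
(x₁, y₁) = (161, 12);  161² − 180·12² = 1 ✓
k=2:  x_2 = 161·161+180·12·12 = 51841,  y_2 = 161·12+12·161 = 3864
k=3:  x_3 = 161·51841+180·12·3864 = 16692641,  y_3 = 161·3864+12·51841 = 1244196
k=4:  x_4 = 161·16692641+180·12·1244196 = 5374978561,  y_4 = 161·1244196+12·16692641 = 400627248

161 12
51841 3864
16692641 1244196
5374978561 400627248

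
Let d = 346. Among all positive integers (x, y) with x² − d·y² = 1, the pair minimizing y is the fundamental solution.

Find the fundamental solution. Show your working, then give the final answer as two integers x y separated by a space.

√346 = [18; 1,1,1,1,36, …], period ℓ=5 (odd) → k=9
step 0: (18, 1)  from 18·(1,0) + (0,1)
step 1: (19, 1)  from 1·(18,1) + (1,0)
step 2: (37, 2)  from 1·(19,1) + (18,1)
step 3: (56, 3)  from 1·(37,2) + (19,1)
step 4: (93, 5)  from 1·(56,3) + (37,2)
…
step 7: (6901, 371)  from 1·(3497,188) + (3404,183)
step 8: (10398, 559)  from 1·(6901,371) + (3497,188)
step 9: (17299, 930)  from 1·(10398,559) + (6901,371)
→ (17299, 930).  Check: 17299²=299255401, 346·930²=299255400, difference 1.

17299 930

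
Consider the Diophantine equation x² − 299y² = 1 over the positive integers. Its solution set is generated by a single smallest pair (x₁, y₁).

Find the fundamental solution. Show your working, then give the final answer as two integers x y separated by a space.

√299 → a₀=17, period (3,2,3,34); ℓ=4 even so k=3
step 0: (17, 1)  from 17·(1,0) + (0,1)
…
step 2: (121, 7)  from 2·(52,3) + (17,1)
step 3: (415, 24)  from 3·(121,7) + (52,3)
→ (415, 24).  Check: 415²=172225, 299·24²=172224, difference 1.

415 24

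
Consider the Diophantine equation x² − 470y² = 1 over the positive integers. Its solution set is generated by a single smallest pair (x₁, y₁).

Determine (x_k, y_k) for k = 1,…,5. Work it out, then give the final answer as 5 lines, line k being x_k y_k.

√470 = [21; 1,2,8,2,1,42, …], period ℓ=6 (even) → k=5
i=0: a=21 ⇒ p=21, q=1
i=1: a=1 ⇒ p=22, q=1
i=2: a=2 ⇒ p=65, q=3
i=3: a=8 ⇒ p=542, q=25
i=4: a=2 ⇒ p=1149, q=53
i=5: a=1 ⇒ p=1691, q=78
fundamental: x₁=1691, y₁=78  (since 2859481 − 470·6084 = 1)
n=2: (1691,78)∘(1691,78) = (1691·1691+470·78·78, 1691·78+78·1691) = (5718961,263796)
n=3: (5718961,263796)∘(1691,78) = (1691·5718961+470·78·263796, 1691·263796+78·5718961) = (19341524411,892157994)
n=4: (19341524411,892157994)∘(1691,78) = (1691·19341524411+470·78·892157994, 1691·892157994+78·19341524411) = (65413029839041,3017278071912)
n=5: (65413029839041,3017278071912)∘(1691,78) = (1691·65413029839041+470·78·3017278071912, 1691·3017278071912+78·65413029839041) = (221226847574112251,10204433547048390)

1691 78
5718961 263796
19341524411 892157994
65413029839041 3017278071912
221226847574112251 10204433547048390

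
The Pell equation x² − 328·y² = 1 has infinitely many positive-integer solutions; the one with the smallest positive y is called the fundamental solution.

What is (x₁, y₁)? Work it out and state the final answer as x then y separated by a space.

163 9

√328 = [18; 9,36, …], period ℓ=2 (even) → k=1
i=0: a=18 ⇒ p=18, q=1
i=1: a=9 ⇒ p=163, q=9
fundamental: x₁=163, y₁=9  (since 26569 − 328·81 = 1)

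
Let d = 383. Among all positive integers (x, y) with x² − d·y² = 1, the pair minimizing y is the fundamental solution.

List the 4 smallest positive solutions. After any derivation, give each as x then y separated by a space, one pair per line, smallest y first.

√383 → a₀=19, period (1,1,3,19,3,1,1,38); ℓ=8 even so k=7
a_0=19:  p_0=19·1+0=19,  q_0=19·0+1=1
a_1=1:  p_1=1·19+1=20,  q_1=1·1+0=1
…
a_3=3:  p_3=3·39+20=137,  q_3=3·2+1=7
a_4=19:  p_4=19·137+39=2642,  q_4=19·7+2=135
…
a_6=1:  p_6=1·8063+2642=10705,  q_6=1·412+135=547
a_7=1:  p_7=1·10705+8063=18768,  q_7=1·547+412=959
(x₁, y₁) = (18768, 959);  18768² − 383·959² = 1 ✓
k=2:  x_2 = 18768·18768+383·959·959 = 704475647,  y_2 = 18768·959+959·18768 = 35997024
k=3:  x_3 = 18768·704475647+383·959·35997024 = 26443197867024,  y_3 = 18768·35997024+959·704475647 = 1351184291905
k=4:  x_4 = 18768·26443197867024+383·959·1351184291905 = 992571874432137217,  y_4 = 18768·1351184291905+959·26443197867024 = 50718053544949056

18768 959
704475647 35997024
26443197867024 1351184291905
992571874432137217 50718053544949056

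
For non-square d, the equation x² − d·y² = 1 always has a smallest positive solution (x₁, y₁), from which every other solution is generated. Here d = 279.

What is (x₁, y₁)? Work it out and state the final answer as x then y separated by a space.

1520 91

d=279: √d = [16; 1,2,2,1,2,2,1,32] (ℓ=8, even), read p_7/q_7
a_0=16:  p_0=16·1+0=16,  q_0=16·0+1=1
…
a_2=2:  p_2=2·17+16=50,  q_2=2·1+1=3
a_3=2:  p_3=2·50+17=117,  q_3=2·3+1=7
a_4=1:  p_4=1·117+50=167,  q_4=1·7+3=10
…
a_6=2:  p_6=2·451+167=1069,  q_6=2·27+10=64
a_7=1:  p_7=1·1069+451=1520,  q_7=1·64+27=91
→ (1520, 91).  Check: 1520²=2310400, 279·91²=2310399, difference 1.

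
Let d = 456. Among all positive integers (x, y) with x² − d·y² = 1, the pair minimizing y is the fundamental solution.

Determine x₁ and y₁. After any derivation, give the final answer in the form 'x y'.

1025 48

d=456: √d = [21; 2,1,4,1,2,42] (ℓ=6, even), read p_5/q_5
step 0: (21, 1)  from 21·(1,0) + (0,1)
step 1: (43, 2)  from 2·(21,1) + (1,0)
…
step 4: (363, 17)  from 1·(299,14) + (64,3)
step 5: (1025, 48)  from 2·(363,17) + (299,14)
→ (1025, 48).  Check: 1025²=1050625, 456·48²=1050624, difference 1.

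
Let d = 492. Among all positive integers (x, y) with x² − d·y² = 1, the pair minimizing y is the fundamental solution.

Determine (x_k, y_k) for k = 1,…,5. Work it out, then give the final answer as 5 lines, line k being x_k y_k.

29767 1342
1772148577 79894628
105503093353351 4756446782010
6281021157926249857 283170302640288712
373934313510478265633287 16858260792630501398198

d=492: √d = [22; 5,1,1,10,1,1,5,44] (ℓ=8, even), read p_7/q_7
a_0=22:  p_0=22·1+0=22,  q_0=22·0+1=1
…
a_3=1:  p_3=1·133+111=244,  q_3=1·6+5=11
a_4=10:  p_4=10·244+133=2573,  q_4=10·11+6=116
a_5=1:  p_5=1·2573+244=2817,  q_5=1·116+11=127
a_6=1:  p_6=1·2817+2573=5390,  q_6=1·127+116=243
a_7=5:  p_7=5·5390+2817=29767,  q_7=5·243+127=1342
→ (29767, 1342).  Check: 29767²=886074289, 492·1342²=886074288, difference 1.
(29767+1342√492)^2 = 1772148577 + 79894628√492
(29767+1342√492)^3 = 105503093353351 + 4756446782010√492
(29767+1342√492)^4 = 6281021157926249857 + 283170302640288712√492
(29767+1342√492)^5 = 373934313510478265633287 + 16858260792630501398198√492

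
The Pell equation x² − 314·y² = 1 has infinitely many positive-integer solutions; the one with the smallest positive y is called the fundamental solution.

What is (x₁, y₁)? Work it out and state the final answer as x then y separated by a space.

392499 22150

d=314: √d = [17; 1,2,1,1,2,1,34] (ℓ=7, odd), read p_13/q_13
k=0  a_k=17  p_k/q_k = 17/1
…
k=2  a_k=2  p_k/q_k = 53/3
k=3  a_k=1  p_k/q_k = 71/4
k=4  a_k=1  p_k/q_k = 124/7
…
k=6  a_k=1  p_k/q_k = 443/25
k=7  a_k=34  p_k/q_k = 15381/868
k=8  a_k=1  p_k/q_k = 15824/893
…
k=12  a_k=2  p_k/q_k = 282617/15949
k=13  a_k=1  p_k/q_k = 392499/22150
fundamental: x₁=392499, y₁=22150  (since 154055465001 − 314·490622500 = 1)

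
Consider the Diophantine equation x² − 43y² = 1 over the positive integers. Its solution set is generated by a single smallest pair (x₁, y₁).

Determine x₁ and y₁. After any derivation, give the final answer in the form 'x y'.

3482 531

d=43: √d = [6; 1,1,3,1,5,1,3,1,1,12] (ℓ=10, even), read p_9/q_9
a_0=6:  p_0=6·1+0=6,  q_0=6·0+1=1
…
a_2=1:  p_2=1·7+6=13,  q_2=1·1+1=2
…
a_4=1:  p_4=1·46+13=59,  q_4=1·7+2=9
…
a_8=1:  p_8=1·1541+400=1941,  q_8=1·235+61=296
a_9=1:  p_9=1·1941+1541=3482,  q_9=1·296+235=531
(x₁, y₁) = (3482, 531);  3482² − 43·531² = 1 ✓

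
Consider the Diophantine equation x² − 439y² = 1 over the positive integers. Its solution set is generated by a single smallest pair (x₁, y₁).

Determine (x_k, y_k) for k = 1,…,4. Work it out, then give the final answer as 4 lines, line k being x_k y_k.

√439 → a₀=20, period (1,19,1,40); ℓ=4 even so k=3
i=0: a=20 ⇒ p=20, q=1
i=1: a=1 ⇒ p=21, q=1
i=2: a=19 ⇒ p=419, q=20
i=3: a=1 ⇒ p=440, q=21
(x₁, y₁) = (440, 21);  440² − 439·21² = 1 ✓
n=2: (440,21)∘(440,21) = (440·440+439·21·21, 440·21+21·440) = (387199,18480)
n=3: (387199,18480)∘(440,21) = (440·387199+439·21·18480, 440·18480+21·387199) = (340734680,16262379)
n=4: (340734680,16262379)∘(440,21) = (440·340734680+439·21·16262379, 440·16262379+21·340734680) = (299846131201,14310875040)

440 21
387199 18480
340734680 16262379
299846131201 14310875040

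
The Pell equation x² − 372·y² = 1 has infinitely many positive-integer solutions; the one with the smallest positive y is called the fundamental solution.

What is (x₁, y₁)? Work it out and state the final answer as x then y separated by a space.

√372 → a₀=19, period (3,2,12,2,3,38); ℓ=6 even so k=5
a_0=19:  p_0=19·1+0=19,  q_0=19·0+1=1
…
a_2=2:  p_2=2·58+19=135,  q_2=2·3+1=7
a_3=12:  p_3=12·135+58=1678,  q_3=12·7+3=87
a_4=2:  p_4=2·1678+135=3491,  q_4=2·87+7=181
a_5=3:  p_5=3·3491+1678=12151,  q_5=3·181+87=630
fundamental: x₁=12151, y₁=630  (since 147646801 − 372·396900 = 1)

12151 630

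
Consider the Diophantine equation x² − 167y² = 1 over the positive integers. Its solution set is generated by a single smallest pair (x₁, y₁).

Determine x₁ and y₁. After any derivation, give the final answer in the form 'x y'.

168 13

[12; 1,11,1,24] for √167; ℓ=4 ⇒ convergent index 3
step 0: (12, 1)  from 12·(1,0) + (0,1)
step 1: (13, 1)  from 1·(12,1) + (1,0)
step 2: (155, 12)  from 11·(13,1) + (12,1)
step 3: (168, 13)  from 1·(155,12) + (13,1)
fundamental: x₁=168, y₁=13  (since 28224 − 167·169 = 1)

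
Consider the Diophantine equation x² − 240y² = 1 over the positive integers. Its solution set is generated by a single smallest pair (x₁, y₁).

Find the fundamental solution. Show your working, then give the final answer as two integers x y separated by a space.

[15; 2,30] for √240; ℓ=2 ⇒ convergent index 1
a_0=15:  p_0=15·1+0=15,  q_0=15·0+1=1
a_1=2:  p_1=2·15+1=31,  q_1=2·1+0=2
(x₁, y₁) = (31, 2);  31² − 240·2² = 1 ✓

31 2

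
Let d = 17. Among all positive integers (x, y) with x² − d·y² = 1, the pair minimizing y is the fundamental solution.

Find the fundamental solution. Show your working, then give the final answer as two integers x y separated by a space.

√17 = [4; 8, …], period ℓ=1 (odd) → k=1
i=0: a=4 ⇒ p=4, q=1
i=1: a=8 ⇒ p=33, q=8
(x₁, y₁) = (33, 8);  33² − 17·8² = 1 ✓

33 8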